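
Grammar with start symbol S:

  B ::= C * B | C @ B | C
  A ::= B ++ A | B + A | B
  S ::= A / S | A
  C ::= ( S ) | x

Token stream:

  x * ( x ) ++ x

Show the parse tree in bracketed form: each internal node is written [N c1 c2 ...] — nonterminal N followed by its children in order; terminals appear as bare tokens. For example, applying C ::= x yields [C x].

S
A
B ++ A
C * B ++ A
x * B ++ A
x * C ++ A
x * ( S ) ++ A
x * ( A ) ++ A
x * ( B ) ++ A
x * ( C ) ++ A
x * ( x ) ++ A
x * ( x ) ++ B
x * ( x ) ++ C
x * ( x ) ++ x

[S [A [B [C x] * [B [C ( [S [A [B [C x]]]] )]]] ++ [A [B [C x]]]]]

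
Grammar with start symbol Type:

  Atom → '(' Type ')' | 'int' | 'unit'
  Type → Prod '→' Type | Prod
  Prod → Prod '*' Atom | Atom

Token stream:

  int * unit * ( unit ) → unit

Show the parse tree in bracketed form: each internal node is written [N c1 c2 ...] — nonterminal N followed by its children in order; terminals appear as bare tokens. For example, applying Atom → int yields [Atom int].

Type
Prod → Type
Prod * Atom → Type
Prod * Atom * Atom → Type
Atom * Atom * Atom → Type
int * Atom * Atom → Type
int * unit * Atom → Type
int * unit * ( Type ) → Type
int * unit * ( Prod ) → Type
int * unit * ( Atom ) → Type
int * unit * ( unit ) → Type
int * unit * ( unit ) → Prod
int * unit * ( unit ) → Atom
int * unit * ( unit ) → unit

[Type [Prod [Prod [Prod [Atom int]] * [Atom unit]] * [Atom ( [Type [Prod [Atom unit]]] )]] → [Type [Prod [Atom unit]]]]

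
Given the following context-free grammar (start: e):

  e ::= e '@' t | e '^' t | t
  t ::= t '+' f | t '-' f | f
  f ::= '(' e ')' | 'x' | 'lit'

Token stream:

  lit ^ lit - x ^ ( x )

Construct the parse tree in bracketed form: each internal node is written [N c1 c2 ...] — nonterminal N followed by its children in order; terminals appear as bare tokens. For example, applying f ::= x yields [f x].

e
e ^ t
e ^ t ^ t
t ^ t ^ t
f ^ t ^ t
lit ^ t ^ t
lit ^ t - f ^ t
lit ^ f - f ^ t
lit ^ lit - f ^ t
lit ^ lit - x ^ t
lit ^ lit - x ^ f
lit ^ lit - x ^ ( e )
lit ^ lit - x ^ ( t )
lit ^ lit - x ^ ( f )
lit ^ lit - x ^ ( x )

[e [e [e [t [f lit]]] ^ [t [t [f lit]] - [f x]]] ^ [t [f ( [e [t [f x]]] )]]]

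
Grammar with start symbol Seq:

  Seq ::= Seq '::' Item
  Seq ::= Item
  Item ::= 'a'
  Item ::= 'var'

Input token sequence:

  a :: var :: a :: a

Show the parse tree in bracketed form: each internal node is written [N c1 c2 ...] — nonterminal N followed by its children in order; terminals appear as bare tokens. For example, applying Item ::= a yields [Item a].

[Seq [Seq [Seq [Seq [Item a]] :: [Item var]] :: [Item a]] :: [Item a]]

Seq
Seq :: Item
Seq :: Item :: Item
Seq :: Item :: Item :: Item
Item :: Item :: Item :: Item
a :: Item :: Item :: Item
a :: var :: Item :: Item
a :: var :: a :: Item
a :: var :: a :: a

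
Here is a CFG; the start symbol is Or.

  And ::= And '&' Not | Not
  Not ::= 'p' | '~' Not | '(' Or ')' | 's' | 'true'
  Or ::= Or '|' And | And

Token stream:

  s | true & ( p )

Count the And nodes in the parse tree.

4

[Or [Or [And [Not s]]] | [And [And [Not true]] & [Not ( [Or [And [Not p]]] )]]]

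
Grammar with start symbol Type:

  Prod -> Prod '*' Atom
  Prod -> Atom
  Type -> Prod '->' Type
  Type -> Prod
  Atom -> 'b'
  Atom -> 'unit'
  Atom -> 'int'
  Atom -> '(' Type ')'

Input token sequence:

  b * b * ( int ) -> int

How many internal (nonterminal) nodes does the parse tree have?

[Type [Prod [Prod [Prod [Atom b]] * [Atom b]] * [Atom ( [Type [Prod [Atom int]]] )]] -> [Type [Prod [Atom int]]]]

13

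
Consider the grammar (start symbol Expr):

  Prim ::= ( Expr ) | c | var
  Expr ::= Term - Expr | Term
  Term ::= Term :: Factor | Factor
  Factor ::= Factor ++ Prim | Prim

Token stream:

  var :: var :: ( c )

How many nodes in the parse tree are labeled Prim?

4

[Expr [Term [Term [Term [Factor [Prim var]]] :: [Factor [Prim var]]] :: [Factor [Prim ( [Expr [Term [Factor [Prim c]]]] )]]]]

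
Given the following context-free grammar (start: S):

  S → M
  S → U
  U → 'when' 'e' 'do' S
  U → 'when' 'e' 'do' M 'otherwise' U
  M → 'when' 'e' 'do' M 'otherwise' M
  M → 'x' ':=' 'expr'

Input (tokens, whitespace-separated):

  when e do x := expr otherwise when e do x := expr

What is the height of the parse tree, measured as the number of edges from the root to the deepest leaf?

[S [U when e do [M x := expr] otherwise [U when e do [S [M x := expr]]]]]

5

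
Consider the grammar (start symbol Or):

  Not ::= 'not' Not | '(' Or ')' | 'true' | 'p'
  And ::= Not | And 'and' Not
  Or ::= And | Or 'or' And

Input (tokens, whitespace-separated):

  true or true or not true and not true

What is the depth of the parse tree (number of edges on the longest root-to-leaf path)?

[Or [Or [Or [And [Not true]]] or [And [Not true]]] or [And [And [Not not [Not true]]] and [Not not [Not true]]]]

5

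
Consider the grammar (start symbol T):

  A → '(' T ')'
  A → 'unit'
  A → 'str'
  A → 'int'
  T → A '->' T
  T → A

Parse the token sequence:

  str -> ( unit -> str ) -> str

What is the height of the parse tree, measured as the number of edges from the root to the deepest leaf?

[T [A str] -> [T [A ( [T [A unit] -> [T [A str]]] )] -> [T [A str]]]]

6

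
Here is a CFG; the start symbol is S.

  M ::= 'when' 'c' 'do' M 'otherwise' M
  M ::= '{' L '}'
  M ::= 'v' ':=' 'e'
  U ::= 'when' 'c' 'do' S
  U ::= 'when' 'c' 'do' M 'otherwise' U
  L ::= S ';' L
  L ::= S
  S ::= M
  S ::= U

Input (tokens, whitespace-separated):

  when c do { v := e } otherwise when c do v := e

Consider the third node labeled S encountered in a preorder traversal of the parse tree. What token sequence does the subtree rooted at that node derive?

[S [U when c do [M { [L [S [M v := e]]] }] otherwise [U when c do [S [M v := e]]]]]

v := e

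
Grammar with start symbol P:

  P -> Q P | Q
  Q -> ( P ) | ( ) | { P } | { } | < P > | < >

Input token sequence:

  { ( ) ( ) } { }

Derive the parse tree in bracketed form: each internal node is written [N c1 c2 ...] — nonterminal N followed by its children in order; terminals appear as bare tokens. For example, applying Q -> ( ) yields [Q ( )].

P
Q P
{ P } P
{ Q P } P
{ ( ) P } P
{ ( ) Q } P
{ ( ) ( ) } P
{ ( ) ( ) } Q
{ ( ) ( ) } { }

[P [Q { [P [Q ( )] [P [Q ( )]]] }] [P [Q { }]]]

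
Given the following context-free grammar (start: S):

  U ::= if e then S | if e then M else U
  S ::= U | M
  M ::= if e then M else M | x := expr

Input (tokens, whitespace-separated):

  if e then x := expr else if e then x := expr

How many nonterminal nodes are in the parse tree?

6

[S [U if e then [M x := expr] else [U if e then [S [M x := expr]]]]]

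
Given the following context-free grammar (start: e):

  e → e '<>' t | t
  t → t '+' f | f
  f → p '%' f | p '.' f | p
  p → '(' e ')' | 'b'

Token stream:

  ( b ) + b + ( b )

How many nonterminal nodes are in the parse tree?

[e [t [t [t [f [p ( [e [t [f [p b]]]] )]]] + [f [p b]]] + [f [p ( [e [t [f [p b]]]] )]]]]

18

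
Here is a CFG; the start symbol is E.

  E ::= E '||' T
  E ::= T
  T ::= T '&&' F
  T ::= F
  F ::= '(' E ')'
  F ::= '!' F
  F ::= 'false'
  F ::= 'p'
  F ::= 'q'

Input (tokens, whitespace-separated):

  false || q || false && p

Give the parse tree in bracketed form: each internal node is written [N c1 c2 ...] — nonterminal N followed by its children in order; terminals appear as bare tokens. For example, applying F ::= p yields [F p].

E
E || T
E || T || T
T || T || T
F || T || T
false || T || T
false || F || T
false || q || T
false || q || T && F
false || q || F && F
false || q || false && F
false || q || false && p

[E [E [E [T [F false]]] || [T [F q]]] || [T [T [F false]] && [F p]]]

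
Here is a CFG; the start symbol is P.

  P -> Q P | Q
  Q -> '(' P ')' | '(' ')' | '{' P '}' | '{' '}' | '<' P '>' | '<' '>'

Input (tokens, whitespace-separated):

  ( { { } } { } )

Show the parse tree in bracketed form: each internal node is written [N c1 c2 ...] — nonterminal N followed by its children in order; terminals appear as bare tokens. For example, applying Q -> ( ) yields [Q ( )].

P
Q
( P )
( Q P )
( { P } P )
( { Q } P )
( { { } } P )
( { { } } Q )
( { { } } { } )

[P [Q ( [P [Q { [P [Q { }]] }] [P [Q { }]]] )]]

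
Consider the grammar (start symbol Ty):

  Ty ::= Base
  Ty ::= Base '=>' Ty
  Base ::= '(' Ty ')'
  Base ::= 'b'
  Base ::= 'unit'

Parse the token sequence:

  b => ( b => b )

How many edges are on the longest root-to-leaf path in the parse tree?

6

[Ty [Base b] => [Ty [Base ( [Ty [Base b] => [Ty [Base b]]] )]]]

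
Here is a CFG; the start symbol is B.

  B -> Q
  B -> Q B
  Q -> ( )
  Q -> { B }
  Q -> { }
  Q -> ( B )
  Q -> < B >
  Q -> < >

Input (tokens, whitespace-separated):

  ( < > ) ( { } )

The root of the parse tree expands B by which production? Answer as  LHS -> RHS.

B -> Q B

[B [Q ( [B [Q < >]] )] [B [Q ( [B [Q { }]] )]]]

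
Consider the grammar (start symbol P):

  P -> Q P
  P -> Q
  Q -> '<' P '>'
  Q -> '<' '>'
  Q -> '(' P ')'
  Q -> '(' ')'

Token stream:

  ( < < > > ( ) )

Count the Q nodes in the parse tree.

[P [Q ( [P [Q < [P [Q < >]] >] [P [Q ( )]]] )]]

4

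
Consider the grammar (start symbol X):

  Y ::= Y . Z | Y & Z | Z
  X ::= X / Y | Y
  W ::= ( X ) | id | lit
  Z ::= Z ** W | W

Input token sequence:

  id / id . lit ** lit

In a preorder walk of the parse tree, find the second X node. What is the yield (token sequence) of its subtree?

[X [X [Y [Z [W id]]]] / [Y [Y [Z [W id]]] . [Z [Z [W lit]] ** [W lit]]]]

id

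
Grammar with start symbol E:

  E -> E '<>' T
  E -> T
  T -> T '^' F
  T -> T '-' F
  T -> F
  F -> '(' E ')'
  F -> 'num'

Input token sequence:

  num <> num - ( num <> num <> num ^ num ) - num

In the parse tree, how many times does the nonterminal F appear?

[E [E [T [F num]]] <> [T [T [T [F num]] - [F ( [E [E [E [T [F num]]] <> [T [F num]]] <> [T [T [F num]] ^ [F num]]] )]] - [F num]]]

8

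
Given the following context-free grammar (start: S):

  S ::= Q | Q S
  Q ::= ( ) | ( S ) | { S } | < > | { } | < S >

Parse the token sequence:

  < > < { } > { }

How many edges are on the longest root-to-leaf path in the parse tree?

[S [Q < >] [S [Q < [S [Q { }]] >] [S [Q { }]]]]

5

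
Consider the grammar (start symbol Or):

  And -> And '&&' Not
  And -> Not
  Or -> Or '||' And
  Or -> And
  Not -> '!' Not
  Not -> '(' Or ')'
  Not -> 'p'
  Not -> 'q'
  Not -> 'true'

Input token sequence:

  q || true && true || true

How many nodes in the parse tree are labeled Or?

[Or [Or [Or [And [Not q]]] || [And [And [Not true]] && [Not true]]] || [And [Not true]]]

3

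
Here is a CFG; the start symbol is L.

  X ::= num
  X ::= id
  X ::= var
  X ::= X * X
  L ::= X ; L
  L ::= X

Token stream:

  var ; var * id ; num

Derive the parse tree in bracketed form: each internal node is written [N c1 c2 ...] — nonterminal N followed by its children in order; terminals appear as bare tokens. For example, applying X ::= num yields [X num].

[L [X var] ; [L [X [X var] * [X id]] ; [L [X num]]]]

L
X ; L
var ; L
var ; X ; L
var ; X * X ; L
var ; var * X ; L
var ; var * id ; L
var ; var * id ; X
var ; var * id ; num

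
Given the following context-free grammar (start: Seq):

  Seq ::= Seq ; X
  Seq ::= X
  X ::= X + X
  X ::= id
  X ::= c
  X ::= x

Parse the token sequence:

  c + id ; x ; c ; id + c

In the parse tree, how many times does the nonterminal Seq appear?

4

[Seq [Seq [Seq [Seq [X [X c] + [X id]]] ; [X x]] ; [X c]] ; [X [X id] + [X c]]]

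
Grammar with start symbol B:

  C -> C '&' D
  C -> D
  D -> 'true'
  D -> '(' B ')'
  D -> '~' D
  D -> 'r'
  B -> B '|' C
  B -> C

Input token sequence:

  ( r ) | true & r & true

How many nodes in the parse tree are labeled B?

3

[B [B [C [D ( [B [C [D r]]] )]]] | [C [C [C [D true]] & [D r]] & [D true]]]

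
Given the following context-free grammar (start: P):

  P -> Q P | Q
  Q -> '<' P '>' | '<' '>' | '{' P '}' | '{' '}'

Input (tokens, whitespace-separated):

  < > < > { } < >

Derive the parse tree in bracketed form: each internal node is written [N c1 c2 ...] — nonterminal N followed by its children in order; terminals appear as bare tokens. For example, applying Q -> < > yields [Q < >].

P
Q P
< > P
< > Q P
< > < > P
< > < > Q P
< > < > { } P
< > < > { } Q
< > < > { } < >

[P [Q < >] [P [Q < >] [P [Q { }] [P [Q < >]]]]]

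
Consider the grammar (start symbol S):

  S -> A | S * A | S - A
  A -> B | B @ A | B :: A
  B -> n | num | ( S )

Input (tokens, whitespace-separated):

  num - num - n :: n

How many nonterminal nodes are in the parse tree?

11

[S [S [S [A [B num]]] - [A [B num]]] - [A [B n] :: [A [B n]]]]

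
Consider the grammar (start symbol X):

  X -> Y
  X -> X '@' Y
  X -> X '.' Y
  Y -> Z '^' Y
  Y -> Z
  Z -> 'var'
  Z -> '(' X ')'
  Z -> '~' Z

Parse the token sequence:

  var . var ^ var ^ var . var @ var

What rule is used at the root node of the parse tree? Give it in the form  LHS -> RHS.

[X [X [X [X [Y [Z var]]] . [Y [Z var] ^ [Y [Z var] ^ [Y [Z var]]]]] . [Y [Z var]]] @ [Y [Z var]]]

X -> X '@' Y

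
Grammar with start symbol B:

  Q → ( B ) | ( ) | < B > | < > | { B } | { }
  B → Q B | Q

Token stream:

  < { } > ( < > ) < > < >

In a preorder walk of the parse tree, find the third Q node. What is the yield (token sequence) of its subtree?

[B [Q < [B [Q { }]] >] [B [Q ( [B [Q < >]] )] [B [Q < >] [B [Q < >]]]]]

( < > )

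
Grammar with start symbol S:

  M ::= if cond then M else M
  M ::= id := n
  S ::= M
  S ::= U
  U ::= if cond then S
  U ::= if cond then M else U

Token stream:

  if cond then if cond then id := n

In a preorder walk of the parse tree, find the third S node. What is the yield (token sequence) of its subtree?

id := n

[S [U if cond then [S [U if cond then [S [M id := n]]]]]]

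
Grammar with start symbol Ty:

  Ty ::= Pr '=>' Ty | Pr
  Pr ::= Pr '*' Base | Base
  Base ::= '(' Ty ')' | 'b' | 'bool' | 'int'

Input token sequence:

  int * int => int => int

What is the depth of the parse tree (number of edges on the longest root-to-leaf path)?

5

[Ty [Pr [Pr [Base int]] * [Base int]] => [Ty [Pr [Base int]] => [Ty [Pr [Base int]]]]]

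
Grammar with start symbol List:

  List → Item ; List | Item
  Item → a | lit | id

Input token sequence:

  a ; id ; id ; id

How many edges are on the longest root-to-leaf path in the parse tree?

5

[List [Item a] ; [List [Item id] ; [List [Item id] ; [List [Item id]]]]]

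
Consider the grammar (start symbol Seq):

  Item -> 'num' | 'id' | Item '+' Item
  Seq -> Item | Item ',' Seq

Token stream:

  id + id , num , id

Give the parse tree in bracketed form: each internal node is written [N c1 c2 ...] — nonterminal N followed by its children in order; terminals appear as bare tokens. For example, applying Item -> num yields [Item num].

[Seq [Item [Item id] + [Item id]] , [Seq [Item num] , [Seq [Item id]]]]

Seq
Item , Seq
Item + Item , Seq
id + Item , Seq
id + id , Seq
id + id , Item , Seq
id + id , num , Seq
id + id , num , Item
id + id , num , id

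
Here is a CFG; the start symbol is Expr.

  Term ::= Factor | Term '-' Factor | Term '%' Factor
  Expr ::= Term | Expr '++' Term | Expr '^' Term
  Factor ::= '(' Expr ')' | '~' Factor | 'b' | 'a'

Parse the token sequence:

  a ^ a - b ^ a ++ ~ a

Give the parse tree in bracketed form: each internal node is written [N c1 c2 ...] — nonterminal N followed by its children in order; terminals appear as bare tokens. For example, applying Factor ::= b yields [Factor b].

Expr
Expr ++ Term
Expr ^ Term ++ Term
Expr ^ Term ^ Term ++ Term
Term ^ Term ^ Term ++ Term
Factor ^ Term ^ Term ++ Term
a ^ Term ^ Term ++ Term
a ^ Term - Factor ^ Term ++ Term
a ^ Factor - Factor ^ Term ++ Term
a ^ a - Factor ^ Term ++ Term
a ^ a - b ^ Term ++ Term
a ^ a - b ^ Factor ++ Term
a ^ a - b ^ a ++ Term
a ^ a - b ^ a ++ Factor
a ^ a - b ^ a ++ ~ Factor
a ^ a - b ^ a ++ ~ a

[Expr [Expr [Expr [Expr [Term [Factor a]]] ^ [Term [Term [Factor a]] - [Factor b]]] ^ [Term [Factor a]]] ++ [Term [Factor ~ [Factor a]]]]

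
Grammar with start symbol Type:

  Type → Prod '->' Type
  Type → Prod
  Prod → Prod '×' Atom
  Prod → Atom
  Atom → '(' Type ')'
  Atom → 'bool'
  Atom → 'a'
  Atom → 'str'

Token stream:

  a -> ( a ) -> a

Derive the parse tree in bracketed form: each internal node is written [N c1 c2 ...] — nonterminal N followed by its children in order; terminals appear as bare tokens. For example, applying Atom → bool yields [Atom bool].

Type
Prod -> Type
Atom -> Type
a -> Type
a -> Prod -> Type
a -> Atom -> Type
a -> ( Type ) -> Type
a -> ( Prod ) -> Type
a -> ( Atom ) -> Type
a -> ( a ) -> Type
a -> ( a ) -> Prod
a -> ( a ) -> Atom
a -> ( a ) -> a

[Type [Prod [Atom a]] -> [Type [Prod [Atom ( [Type [Prod [Atom a]]] )]] -> [Type [Prod [Atom a]]]]]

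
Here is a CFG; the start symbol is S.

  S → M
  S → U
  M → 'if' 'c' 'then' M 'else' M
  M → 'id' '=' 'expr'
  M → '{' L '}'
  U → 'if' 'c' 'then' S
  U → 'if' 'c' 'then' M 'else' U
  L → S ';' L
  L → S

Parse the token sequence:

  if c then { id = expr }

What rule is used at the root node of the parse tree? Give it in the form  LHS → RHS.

S → U

[S [U if c then [S [M { [L [S [M id = expr]]] }]]]]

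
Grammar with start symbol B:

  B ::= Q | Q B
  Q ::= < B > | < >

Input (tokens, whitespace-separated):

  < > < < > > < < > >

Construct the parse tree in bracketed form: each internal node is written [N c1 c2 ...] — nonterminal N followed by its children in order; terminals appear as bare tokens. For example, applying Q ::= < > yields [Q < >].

[B [Q < >] [B [Q < [B [Q < >]] >] [B [Q < [B [Q < >]] >]]]]

B
Q B
< > B
< > Q B
< > < B > B
< > < Q > B
< > < < > > B
< > < < > > Q
< > < < > > < B >
< > < < > > < Q >
< > < < > > < < > >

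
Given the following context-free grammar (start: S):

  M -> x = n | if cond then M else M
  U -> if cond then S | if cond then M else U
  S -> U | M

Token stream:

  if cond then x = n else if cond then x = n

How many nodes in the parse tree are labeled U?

[S [U if cond then [M x = n] else [U if cond then [S [M x = n]]]]]

2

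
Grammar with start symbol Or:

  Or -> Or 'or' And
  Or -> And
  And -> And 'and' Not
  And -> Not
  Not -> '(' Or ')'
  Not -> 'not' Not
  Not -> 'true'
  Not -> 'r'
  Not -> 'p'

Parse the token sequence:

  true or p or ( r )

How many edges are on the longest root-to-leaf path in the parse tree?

[Or [Or [Or [And [Not true]]] or [And [Not p]]] or [And [Not ( [Or [And [Not r]]] )]]]

6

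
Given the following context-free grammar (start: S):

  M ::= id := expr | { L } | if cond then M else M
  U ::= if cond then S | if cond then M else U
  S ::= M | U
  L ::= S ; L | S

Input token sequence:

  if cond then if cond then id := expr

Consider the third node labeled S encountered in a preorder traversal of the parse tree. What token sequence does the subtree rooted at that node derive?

id := expr

[S [U if cond then [S [U if cond then [S [M id := expr]]]]]]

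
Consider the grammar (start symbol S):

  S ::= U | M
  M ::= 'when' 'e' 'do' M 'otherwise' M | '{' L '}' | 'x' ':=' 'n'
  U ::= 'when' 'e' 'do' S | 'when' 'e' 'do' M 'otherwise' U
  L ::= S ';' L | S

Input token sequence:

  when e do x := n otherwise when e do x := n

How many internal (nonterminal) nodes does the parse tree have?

[S [U when e do [M x := n] otherwise [U when e do [S [M x := n]]]]]

6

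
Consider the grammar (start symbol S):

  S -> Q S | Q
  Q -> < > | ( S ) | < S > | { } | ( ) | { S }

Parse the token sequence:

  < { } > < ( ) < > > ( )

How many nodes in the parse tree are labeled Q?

[S [Q < [S [Q { }]] >] [S [Q < [S [Q ( )] [S [Q < >]]] >] [S [Q ( )]]]]

6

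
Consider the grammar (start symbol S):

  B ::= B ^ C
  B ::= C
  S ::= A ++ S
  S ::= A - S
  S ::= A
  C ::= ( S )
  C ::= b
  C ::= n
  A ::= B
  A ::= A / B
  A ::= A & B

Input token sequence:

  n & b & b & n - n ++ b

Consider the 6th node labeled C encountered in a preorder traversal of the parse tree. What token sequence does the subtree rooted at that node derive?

b

[S [A [A [A [A [B [C n]]] & [B [C b]]] & [B [C b]]] & [B [C n]]] - [S [A [B [C n]]] ++ [S [A [B [C b]]]]]]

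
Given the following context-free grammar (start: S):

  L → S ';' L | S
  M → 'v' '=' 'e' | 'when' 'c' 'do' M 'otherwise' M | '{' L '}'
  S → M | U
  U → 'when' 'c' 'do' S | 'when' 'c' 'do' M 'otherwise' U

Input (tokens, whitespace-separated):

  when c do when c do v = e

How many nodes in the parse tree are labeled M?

1

[S [U when c do [S [U when c do [S [M v = e]]]]]]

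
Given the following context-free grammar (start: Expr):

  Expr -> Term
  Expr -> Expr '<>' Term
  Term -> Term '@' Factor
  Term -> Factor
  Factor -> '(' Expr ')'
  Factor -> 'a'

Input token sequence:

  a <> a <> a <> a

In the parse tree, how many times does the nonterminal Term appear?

[Expr [Expr [Expr [Expr [Term [Factor a]]] <> [Term [Factor a]]] <> [Term [Factor a]]] <> [Term [Factor a]]]

4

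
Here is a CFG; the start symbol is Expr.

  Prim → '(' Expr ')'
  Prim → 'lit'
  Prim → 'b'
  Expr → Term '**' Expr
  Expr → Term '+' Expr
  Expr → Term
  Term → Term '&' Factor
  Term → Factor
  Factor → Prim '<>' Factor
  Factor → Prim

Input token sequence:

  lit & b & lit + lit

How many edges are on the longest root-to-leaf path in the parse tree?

[Expr [Term [Term [Term [Factor [Prim lit]]] & [Factor [Prim b]]] & [Factor [Prim lit]]] + [Expr [Term [Factor [Prim lit]]]]]

6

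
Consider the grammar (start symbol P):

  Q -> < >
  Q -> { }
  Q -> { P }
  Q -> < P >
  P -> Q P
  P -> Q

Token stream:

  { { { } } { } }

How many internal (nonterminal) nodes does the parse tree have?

8

[P [Q { [P [Q { [P [Q { }]] }] [P [Q { }]]] }]]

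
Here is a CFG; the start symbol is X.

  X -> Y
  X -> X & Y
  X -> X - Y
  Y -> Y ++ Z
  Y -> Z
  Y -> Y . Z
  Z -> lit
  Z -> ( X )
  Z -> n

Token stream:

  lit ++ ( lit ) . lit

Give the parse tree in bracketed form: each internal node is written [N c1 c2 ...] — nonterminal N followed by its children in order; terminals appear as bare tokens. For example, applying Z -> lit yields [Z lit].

[X [Y [Y [Y [Z lit]] ++ [Z ( [X [Y [Z lit]]] )]] . [Z lit]]]

X
Y
Y . Z
Y ++ Z . Z
Z ++ Z . Z
lit ++ Z . Z
lit ++ ( X ) . Z
lit ++ ( Y ) . Z
lit ++ ( Z ) . Z
lit ++ ( lit ) . Z
lit ++ ( lit ) . lit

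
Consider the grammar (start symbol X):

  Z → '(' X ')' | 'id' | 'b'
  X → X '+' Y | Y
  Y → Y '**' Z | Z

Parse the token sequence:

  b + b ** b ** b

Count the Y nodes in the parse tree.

[X [X [Y [Z b]]] + [Y [Y [Y [Z b]] ** [Z b]] ** [Z b]]]

4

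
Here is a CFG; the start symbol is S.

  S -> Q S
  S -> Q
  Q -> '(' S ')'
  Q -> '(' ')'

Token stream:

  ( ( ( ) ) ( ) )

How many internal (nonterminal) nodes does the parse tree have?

[S [Q ( [S [Q ( [S [Q ( )]] )] [S [Q ( )]]] )]]

8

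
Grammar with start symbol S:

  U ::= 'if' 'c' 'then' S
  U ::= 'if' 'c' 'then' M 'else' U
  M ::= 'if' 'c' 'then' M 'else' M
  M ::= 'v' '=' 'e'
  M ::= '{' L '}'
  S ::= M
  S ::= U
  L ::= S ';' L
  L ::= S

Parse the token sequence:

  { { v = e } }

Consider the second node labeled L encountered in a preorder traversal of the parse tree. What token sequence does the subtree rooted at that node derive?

[S [M { [L [S [M { [L [S [M v = e]]] }]]] }]]

v = e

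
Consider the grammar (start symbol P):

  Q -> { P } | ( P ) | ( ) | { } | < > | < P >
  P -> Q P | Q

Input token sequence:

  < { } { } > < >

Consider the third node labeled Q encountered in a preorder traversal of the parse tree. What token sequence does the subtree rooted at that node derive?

{ }

[P [Q < [P [Q { }] [P [Q { }]]] >] [P [Q < >]]]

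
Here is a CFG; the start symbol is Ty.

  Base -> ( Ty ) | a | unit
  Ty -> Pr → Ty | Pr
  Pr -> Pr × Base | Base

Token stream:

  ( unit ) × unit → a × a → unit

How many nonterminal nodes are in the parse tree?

16

[Ty [Pr [Pr [Base ( [Ty [Pr [Base unit]]] )]] × [Base unit]] → [Ty [Pr [Pr [Base a]] × [Base a]] → [Ty [Pr [Base unit]]]]]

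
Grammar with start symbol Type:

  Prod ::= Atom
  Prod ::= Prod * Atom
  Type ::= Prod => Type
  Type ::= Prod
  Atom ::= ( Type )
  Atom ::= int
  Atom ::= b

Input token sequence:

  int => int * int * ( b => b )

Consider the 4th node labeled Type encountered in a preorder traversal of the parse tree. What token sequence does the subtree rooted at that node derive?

b

[Type [Prod [Atom int]] => [Type [Prod [Prod [Prod [Atom int]] * [Atom int]] * [Atom ( [Type [Prod [Atom b]] => [Type [Prod [Atom b]]]] )]]]]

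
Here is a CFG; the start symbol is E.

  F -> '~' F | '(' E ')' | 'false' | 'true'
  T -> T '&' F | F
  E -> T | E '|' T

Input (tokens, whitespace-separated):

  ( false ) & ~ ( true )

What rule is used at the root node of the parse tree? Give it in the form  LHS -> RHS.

E -> T

[E [T [T [F ( [E [T [F false]]] )]] & [F ~ [F ( [E [T [F true]]] )]]]]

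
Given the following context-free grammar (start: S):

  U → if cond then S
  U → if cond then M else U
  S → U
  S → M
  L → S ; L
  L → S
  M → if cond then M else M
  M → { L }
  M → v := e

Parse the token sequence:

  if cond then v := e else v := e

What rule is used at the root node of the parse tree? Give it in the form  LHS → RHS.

[S [M if cond then [M v := e] else [M v := e]]]

S → M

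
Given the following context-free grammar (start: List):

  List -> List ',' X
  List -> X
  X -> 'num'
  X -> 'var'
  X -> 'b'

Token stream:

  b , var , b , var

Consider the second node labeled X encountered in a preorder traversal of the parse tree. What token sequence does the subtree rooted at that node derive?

[List [List [List [List [X b]] , [X var]] , [X b]] , [X var]]

var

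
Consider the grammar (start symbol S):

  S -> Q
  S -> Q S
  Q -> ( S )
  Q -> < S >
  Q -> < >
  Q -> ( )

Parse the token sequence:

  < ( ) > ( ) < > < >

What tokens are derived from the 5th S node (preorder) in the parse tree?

< >

[S [Q < [S [Q ( )]] >] [S [Q ( )] [S [Q < >] [S [Q < >]]]]]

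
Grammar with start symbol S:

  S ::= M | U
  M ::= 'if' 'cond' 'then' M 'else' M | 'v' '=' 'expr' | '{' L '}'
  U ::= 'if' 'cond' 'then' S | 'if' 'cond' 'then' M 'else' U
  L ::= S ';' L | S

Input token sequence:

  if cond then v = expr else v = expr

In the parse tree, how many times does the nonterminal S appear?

1

[S [M if cond then [M v = expr] else [M v = expr]]]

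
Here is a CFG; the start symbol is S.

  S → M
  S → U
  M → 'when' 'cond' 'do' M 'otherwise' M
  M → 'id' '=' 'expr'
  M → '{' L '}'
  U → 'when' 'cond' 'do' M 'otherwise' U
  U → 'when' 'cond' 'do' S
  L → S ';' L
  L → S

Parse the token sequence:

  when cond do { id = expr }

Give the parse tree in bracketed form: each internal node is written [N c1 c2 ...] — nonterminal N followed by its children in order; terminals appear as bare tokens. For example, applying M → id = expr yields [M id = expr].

[S [U when cond do [S [M { [L [S [M id = expr]]] }]]]]

S
U
when cond do S
when cond do M
when cond do { L }
when cond do { S }
when cond do { M }
when cond do { id = expr }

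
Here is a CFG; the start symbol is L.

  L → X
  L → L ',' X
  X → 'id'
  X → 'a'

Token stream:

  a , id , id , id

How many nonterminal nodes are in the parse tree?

8

[L [L [L [L [X a]] , [X id]] , [X id]] , [X id]]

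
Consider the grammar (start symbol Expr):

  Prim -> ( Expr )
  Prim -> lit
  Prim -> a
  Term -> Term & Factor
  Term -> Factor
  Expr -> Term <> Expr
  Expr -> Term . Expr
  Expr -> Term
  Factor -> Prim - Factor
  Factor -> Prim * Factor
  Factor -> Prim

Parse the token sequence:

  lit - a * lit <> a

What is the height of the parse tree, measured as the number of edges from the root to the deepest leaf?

[Expr [Term [Factor [Prim lit] - [Factor [Prim a] * [Factor [Prim lit]]]]] <> [Expr [Term [Factor [Prim a]]]]]

6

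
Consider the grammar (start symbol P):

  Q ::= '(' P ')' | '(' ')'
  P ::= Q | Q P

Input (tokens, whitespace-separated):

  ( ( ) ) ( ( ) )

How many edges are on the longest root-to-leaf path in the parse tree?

[P [Q ( [P [Q ( )]] )] [P [Q ( [P [Q ( )]] )]]]

5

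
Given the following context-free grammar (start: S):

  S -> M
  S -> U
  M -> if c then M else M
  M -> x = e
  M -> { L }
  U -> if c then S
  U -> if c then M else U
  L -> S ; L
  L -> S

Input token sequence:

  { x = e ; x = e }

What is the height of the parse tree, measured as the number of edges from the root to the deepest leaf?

[S [M { [L [S [M x = e]] ; [L [S [M x = e]]]] }]]

6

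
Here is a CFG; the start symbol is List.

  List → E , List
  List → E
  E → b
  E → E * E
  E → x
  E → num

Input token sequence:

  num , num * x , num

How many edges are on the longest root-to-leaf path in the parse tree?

4

[List [E num] , [List [E [E num] * [E x]] , [List [E num]]]]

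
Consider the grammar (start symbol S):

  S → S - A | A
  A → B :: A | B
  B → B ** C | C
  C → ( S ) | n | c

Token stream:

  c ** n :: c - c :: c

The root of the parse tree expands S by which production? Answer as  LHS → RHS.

[S [S [A [B [B [C c]] ** [C n]] :: [A [B [C c]]]]] - [A [B [C c]] :: [A [B [C c]]]]]

S → S - A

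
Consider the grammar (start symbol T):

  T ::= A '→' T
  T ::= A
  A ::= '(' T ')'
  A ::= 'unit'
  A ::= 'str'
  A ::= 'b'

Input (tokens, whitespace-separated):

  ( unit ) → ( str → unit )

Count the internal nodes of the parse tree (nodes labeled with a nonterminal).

10

[T [A ( [T [A unit]] )] → [T [A ( [T [A str] → [T [A unit]]] )]]]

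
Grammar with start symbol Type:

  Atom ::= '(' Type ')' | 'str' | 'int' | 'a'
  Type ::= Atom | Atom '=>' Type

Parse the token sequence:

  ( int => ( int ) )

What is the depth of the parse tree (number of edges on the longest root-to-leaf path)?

[Type [Atom ( [Type [Atom int] => [Type [Atom ( [Type [Atom int]] )]]] )]]

7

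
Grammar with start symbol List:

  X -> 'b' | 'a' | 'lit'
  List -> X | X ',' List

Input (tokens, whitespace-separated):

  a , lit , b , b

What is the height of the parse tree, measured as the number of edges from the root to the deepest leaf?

5

[List [X a] , [List [X lit] , [List [X b] , [List [X b]]]]]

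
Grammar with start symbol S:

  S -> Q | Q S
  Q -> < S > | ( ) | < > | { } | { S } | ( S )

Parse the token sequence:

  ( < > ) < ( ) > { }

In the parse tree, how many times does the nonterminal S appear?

[S [Q ( [S [Q < >]] )] [S [Q < [S [Q ( )]] >] [S [Q { }]]]]

5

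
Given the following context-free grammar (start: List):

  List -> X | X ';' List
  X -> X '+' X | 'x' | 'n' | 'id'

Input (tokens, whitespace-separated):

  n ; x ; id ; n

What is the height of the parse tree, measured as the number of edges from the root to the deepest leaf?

5

[List [X n] ; [List [X x] ; [List [X id] ; [List [X n]]]]]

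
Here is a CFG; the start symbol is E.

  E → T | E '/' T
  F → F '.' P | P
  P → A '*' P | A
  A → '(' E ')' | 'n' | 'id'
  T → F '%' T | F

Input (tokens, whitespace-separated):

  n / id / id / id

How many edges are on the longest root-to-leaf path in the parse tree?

8

[E [E [E [E [T [F [P [A n]]]]] / [T [F [P [A id]]]]] / [T [F [P [A id]]]]] / [T [F [P [A id]]]]]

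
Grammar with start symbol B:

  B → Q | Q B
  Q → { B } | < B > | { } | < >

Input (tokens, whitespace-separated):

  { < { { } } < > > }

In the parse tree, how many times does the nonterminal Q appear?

5

[B [Q { [B [Q < [B [Q { [B [Q { }]] }] [B [Q < >]]] >]] }]]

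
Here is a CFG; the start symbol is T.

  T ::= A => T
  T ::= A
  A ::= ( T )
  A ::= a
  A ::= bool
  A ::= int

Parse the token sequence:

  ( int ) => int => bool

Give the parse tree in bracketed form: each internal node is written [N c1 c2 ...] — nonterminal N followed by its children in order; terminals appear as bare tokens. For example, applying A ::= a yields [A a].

T
A => T
( T ) => T
( A ) => T
( int ) => T
( int ) => A => T
( int ) => int => T
( int ) => int => A
( int ) => int => bool

[T [A ( [T [A int]] )] => [T [A int] => [T [A bool]]]]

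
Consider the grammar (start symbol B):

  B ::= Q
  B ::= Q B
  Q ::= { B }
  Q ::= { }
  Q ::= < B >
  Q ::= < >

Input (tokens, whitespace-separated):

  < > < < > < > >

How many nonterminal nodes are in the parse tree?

[B [Q < >] [B [Q < [B [Q < >] [B [Q < >]]] >]]]

8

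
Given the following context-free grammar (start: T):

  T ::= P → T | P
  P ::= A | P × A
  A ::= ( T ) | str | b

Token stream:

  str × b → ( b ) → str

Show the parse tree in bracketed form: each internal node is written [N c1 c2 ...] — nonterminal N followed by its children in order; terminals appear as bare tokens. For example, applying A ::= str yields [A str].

[T [P [P [A str]] × [A b]] → [T [P [A ( [T [P [A b]]] )]] → [T [P [A str]]]]]

T
P → T
P × A → T
A × A → T
str × A → T
str × b → T
str × b → P → T
str × b → A → T
str × b → ( T ) → T
str × b → ( P ) → T
str × b → ( A ) → T
str × b → ( b ) → T
str × b → ( b ) → P
str × b → ( b ) → A
str × b → ( b ) → str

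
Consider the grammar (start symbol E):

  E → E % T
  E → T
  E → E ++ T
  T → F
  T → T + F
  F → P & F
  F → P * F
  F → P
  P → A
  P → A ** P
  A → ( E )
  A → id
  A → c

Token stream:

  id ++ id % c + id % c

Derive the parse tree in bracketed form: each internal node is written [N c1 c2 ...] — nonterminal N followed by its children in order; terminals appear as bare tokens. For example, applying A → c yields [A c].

[E [E [E [E [T [F [P [A id]]]]] ++ [T [F [P [A id]]]]] % [T [T [F [P [A c]]]] + [F [P [A id]]]]] % [T [F [P [A c]]]]]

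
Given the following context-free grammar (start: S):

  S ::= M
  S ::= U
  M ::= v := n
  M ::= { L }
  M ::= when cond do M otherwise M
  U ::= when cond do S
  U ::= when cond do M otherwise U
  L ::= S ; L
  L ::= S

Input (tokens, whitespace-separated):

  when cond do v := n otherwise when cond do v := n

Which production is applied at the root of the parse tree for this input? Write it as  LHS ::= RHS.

S ::= U

[S [U when cond do [M v := n] otherwise [U when cond do [S [M v := n]]]]]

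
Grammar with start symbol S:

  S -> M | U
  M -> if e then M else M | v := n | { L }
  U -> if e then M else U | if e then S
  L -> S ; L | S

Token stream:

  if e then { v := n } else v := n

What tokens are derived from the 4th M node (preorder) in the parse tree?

[S [M if e then [M { [L [S [M v := n]]] }] else [M v := n]]]

v := n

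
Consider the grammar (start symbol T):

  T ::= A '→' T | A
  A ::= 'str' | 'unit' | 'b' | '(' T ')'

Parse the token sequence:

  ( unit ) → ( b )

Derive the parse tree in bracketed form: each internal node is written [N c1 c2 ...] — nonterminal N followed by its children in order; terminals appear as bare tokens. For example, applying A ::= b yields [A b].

T
A → T
( T ) → T
( A ) → T
( unit ) → T
( unit ) → A
( unit ) → ( T )
( unit ) → ( A )
( unit ) → ( b )

[T [A ( [T [A unit]] )] → [T [A ( [T [A b]] )]]]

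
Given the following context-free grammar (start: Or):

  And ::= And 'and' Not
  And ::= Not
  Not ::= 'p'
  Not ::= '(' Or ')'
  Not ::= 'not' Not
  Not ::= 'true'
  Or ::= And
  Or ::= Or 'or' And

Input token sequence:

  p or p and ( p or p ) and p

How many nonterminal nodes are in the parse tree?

16

[Or [Or [And [Not p]]] or [And [And [And [Not p]] and [Not ( [Or [Or [And [Not p]]] or [And [Not p]]] )]] and [Not p]]]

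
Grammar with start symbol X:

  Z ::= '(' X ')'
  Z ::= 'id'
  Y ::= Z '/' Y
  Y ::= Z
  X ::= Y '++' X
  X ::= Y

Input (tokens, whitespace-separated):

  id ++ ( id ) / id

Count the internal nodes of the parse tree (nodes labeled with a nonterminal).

[X [Y [Z id]] ++ [X [Y [Z ( [X [Y [Z id]]] )] / [Y [Z id]]]]]

11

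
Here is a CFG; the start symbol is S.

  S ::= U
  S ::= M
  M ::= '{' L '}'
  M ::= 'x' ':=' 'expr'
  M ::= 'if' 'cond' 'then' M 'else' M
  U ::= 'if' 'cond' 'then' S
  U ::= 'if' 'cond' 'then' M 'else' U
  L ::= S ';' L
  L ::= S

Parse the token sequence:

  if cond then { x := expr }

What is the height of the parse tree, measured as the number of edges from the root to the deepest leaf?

[S [U if cond then [S [M { [L [S [M x := expr]]] }]]]]

7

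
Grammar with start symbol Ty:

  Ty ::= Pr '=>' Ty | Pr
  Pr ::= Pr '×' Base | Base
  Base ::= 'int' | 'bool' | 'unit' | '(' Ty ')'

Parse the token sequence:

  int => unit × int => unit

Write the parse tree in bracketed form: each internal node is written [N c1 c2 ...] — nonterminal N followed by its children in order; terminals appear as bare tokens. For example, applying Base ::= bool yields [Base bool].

Ty
Pr => Ty
Base => Ty
int => Ty
int => Pr => Ty
int => Pr × Base => Ty
int => Base × Base => Ty
int => unit × Base => Ty
int => unit × int => Ty
int => unit × int => Pr
int => unit × int => Base
int => unit × int => unit

[Ty [Pr [Base int]] => [Ty [Pr [Pr [Base unit]] × [Base int]] => [Ty [Pr [Base unit]]]]]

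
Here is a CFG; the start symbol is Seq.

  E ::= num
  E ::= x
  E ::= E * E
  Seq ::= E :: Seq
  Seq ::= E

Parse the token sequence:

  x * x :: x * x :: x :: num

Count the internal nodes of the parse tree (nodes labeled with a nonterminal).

12

[Seq [E [E x] * [E x]] :: [Seq [E [E x] * [E x]] :: [Seq [E x] :: [Seq [E num]]]]]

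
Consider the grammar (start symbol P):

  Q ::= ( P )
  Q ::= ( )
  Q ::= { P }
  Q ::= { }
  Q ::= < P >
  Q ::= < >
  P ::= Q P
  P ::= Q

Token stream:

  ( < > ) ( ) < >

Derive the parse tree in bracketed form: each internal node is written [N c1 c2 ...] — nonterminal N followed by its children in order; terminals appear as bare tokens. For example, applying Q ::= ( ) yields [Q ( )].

P
Q P
( P ) P
( Q ) P
( < > ) P
( < > ) Q P
( < > ) ( ) P
( < > ) ( ) Q
( < > ) ( ) < >

[P [Q ( [P [Q < >]] )] [P [Q ( )] [P [Q < >]]]]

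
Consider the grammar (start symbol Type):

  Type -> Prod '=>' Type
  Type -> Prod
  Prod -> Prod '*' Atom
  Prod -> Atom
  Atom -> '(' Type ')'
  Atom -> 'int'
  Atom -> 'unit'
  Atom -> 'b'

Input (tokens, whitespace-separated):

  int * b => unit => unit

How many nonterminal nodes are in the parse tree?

[Type [Prod [Prod [Atom int]] * [Atom b]] => [Type [Prod [Atom unit]] => [Type [Prod [Atom unit]]]]]

11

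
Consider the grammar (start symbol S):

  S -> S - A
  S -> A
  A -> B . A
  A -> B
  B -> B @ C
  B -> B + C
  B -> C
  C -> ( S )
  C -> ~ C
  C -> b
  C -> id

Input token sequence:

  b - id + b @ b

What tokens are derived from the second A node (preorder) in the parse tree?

id + b @ b

[S [S [A [B [C b]]]] - [A [B [B [B [C id]] + [C b]] @ [C b]]]]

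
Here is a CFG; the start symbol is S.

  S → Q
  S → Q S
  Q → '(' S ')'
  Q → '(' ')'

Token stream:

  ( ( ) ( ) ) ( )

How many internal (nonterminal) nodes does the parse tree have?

[S [Q ( [S [Q ( )] [S [Q ( )]]] )] [S [Q ( )]]]

8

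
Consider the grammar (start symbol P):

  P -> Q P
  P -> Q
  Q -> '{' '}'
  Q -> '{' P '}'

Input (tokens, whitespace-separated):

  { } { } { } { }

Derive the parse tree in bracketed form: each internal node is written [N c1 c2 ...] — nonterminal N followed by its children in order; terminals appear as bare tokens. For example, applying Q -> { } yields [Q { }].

P
Q P
{ } P
{ } Q P
{ } { } P
{ } { } Q P
{ } { } { } P
{ } { } { } Q
{ } { } { } { }

[P [Q { }] [P [Q { }] [P [Q { }] [P [Q { }]]]]]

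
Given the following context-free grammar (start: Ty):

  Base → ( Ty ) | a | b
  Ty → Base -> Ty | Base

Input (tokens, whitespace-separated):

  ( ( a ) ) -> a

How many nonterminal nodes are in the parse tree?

8

[Ty [Base ( [Ty [Base ( [Ty [Base a]] )]] )] -> [Ty [Base a]]]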